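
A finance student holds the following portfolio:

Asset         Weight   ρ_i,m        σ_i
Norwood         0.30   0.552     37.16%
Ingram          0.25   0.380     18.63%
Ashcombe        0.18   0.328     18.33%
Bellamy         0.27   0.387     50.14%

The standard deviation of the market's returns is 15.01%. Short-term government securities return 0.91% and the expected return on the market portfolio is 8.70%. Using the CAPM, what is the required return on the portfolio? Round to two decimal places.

8.30%

β_Norwood = 0.552 × 37.16% / 15.01% = 1.3666
β_Ingram = 0.380 × 18.63% / 15.01% = 0.4716
β_Ashcombe = 0.328 × 18.33% / 15.01% = 0.4005
β_Bellamy = 0.387 × 50.14% / 15.01% = 1.2928
β_P = Σ w_i β_i = 0.30×1.3666 + 0.25×0.4716 + 0.18×0.4005 + 0.27×1.2928 = 0.9490
MRP = 8.70% − 0.91% = 7.79%
E(R_P) = R_f + β_P × MRP = 0.91% + 0.9490 × 7.79% = 8.30%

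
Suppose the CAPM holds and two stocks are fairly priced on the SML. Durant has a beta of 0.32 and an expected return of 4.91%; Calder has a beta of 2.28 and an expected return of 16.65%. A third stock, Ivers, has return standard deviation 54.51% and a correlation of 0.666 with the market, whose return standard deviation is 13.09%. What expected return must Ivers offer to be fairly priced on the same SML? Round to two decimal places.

MRP = (16.65% − 4.91%) / (2.28 − 0.32) = 5.9898%
R_f = 4.91% − 0.32 × 5.9898% = 2.9933%
β_Ivers = ρ·σ_i/σ_m = 0.666 × 54.51 / 13.09 = 2.7734
E(R_Ivers) = R_f + β × MRP = 2.9933% + 2.7734 × 5.9898% = 19.61%

19.61%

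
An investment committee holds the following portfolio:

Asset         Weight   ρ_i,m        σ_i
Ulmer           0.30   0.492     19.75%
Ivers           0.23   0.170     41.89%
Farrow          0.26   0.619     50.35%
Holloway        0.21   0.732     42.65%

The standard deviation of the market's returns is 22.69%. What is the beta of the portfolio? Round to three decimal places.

β_Ulmer = 0.492 × 19.75% / 22.69% = 0.4283
β_Ivers = 0.170 × 41.89% / 22.69% = 0.3139
β_Farrow = 0.619 × 50.35% / 22.69% = 1.3736
β_Holloway = 0.732 × 42.65% / 22.69% = 1.3759
β_P = Σ w_i β_i = 0.30×0.4283 + 0.23×0.3139 + 0.26×1.3736 + 0.21×1.3759 = 0.8468

0.847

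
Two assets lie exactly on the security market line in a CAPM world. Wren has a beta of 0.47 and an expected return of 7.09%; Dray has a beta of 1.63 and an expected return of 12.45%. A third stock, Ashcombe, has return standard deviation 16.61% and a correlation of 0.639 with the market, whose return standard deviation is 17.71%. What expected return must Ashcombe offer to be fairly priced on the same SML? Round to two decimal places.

MRP = (12.45% − 7.09%) / (1.63 − 0.47) = 4.6207%
R_f = 7.09% − 0.47 × 4.6207% = 4.9183%
β_Ashcombe = ρ·σ_i/σ_m = 0.639 × 16.61 / 17.71 = 0.5993
E(R_Ashcombe) = R_f + β × MRP = 4.9183% + 0.5993 × 4.6207% = 7.69%

7.69%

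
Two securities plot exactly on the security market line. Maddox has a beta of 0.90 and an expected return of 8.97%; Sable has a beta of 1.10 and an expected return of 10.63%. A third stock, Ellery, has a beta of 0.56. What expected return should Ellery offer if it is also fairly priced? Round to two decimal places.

MRP (SML slope) = (10.63% − 8.97%) / (1.10 − 0.90) = 1.66% / 0.20 = 8.3000%
R_f (intercept) = 8.97% − 0.90 × 8.3000% = 1.5000%
E(R_Ellery) = R_f + β × MRP = 1.5000% + 0.56 × 8.3000% = 6.15%

6.15%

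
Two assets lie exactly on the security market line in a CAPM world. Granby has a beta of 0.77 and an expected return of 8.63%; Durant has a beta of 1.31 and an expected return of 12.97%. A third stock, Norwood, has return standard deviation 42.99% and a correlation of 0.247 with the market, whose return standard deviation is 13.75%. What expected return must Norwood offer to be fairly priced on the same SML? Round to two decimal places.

MRP = (12.97% − 8.63%) / (1.31 − 0.77) = 8.0370%
R_f = 8.63% − 0.77 × 8.0370% = 2.4415%
β_Norwood = ρ·σ_i/σ_m = 0.247 × 42.99 / 13.75 = 0.7723
E(R_Norwood) = R_f + β × MRP = 2.4415% + 0.7723 × 8.0370% = 8.65%

8.65%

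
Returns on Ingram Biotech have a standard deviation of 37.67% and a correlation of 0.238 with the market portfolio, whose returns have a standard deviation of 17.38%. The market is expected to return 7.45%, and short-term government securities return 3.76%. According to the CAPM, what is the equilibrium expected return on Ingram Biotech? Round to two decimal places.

β = ρ × σ_i / σ_m = 0.238 × 37.67% / 17.38% = 0.5158
MRP = 7.45% − 3.76% = 3.69%
E(R) = 3.76% + 0.5158 × 3.69% = 5.66%

5.66%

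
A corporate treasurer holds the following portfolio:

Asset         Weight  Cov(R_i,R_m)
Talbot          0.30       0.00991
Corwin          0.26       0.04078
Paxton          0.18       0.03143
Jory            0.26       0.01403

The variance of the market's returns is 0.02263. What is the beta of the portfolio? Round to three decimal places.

1.011

β_Talbot = 0.00991 / 0.02263 = 0.4379
β_Corwin = 0.04078 / 0.02263 = 1.8020
β_Paxton = 0.03143 / 0.02263 = 1.3889
β_Jory = 0.01403 / 0.02263 = 0.6200
β_P = Σ w_i β_i = 0.30×0.4379 + 0.26×1.8020 + 0.18×1.3889 + 0.26×0.6200 = 1.0111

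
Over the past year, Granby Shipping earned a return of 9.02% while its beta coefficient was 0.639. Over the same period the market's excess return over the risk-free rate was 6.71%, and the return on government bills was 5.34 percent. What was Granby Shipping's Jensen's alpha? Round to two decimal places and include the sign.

-0.61%

CAPM benchmark = R_f + β(R_m − R_f) = 5.34% + 0.639 × 6.71% = 9.62769%
α = actual − benchmark = 9.02% − 9.62769% = -0.61%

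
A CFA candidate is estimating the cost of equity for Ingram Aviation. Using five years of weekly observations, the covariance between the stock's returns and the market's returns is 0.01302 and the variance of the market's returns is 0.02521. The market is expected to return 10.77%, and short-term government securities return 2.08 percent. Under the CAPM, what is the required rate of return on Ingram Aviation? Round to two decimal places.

6.57%

β = Cov(R_i, R_m) / Var(R_m) = 0.01302 / 0.02521 = 0.5165
MRP = 10.77% − 2.08% = 8.69%
E(R) = R_f + β × MRP = 2.08% + 0.5165 × 8.69% = 6.57%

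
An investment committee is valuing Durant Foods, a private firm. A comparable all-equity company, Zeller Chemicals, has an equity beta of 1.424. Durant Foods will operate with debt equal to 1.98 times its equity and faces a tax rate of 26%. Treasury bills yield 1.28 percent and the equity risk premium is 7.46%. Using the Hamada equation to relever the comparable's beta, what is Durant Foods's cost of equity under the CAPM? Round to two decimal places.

β_L = β_U × [1 + (1 − t)(D/E)] = 1.424 × [1 + (1 − 0.26) × 1.98]
    = 1.424 × [1 + 0.74 × 1.98] = 1.424 × 2.4652 = 3.5104
E(R) = R_f + β_L × MRP = 1.28% + 3.5104 × 7.46% = 27.47%

27.47%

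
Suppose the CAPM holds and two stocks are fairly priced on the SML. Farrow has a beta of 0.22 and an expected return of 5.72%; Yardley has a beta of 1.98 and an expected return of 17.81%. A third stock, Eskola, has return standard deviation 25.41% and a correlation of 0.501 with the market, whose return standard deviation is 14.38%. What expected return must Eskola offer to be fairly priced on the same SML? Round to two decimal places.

10.29%

MRP = (17.81% − 5.72%) / (1.98 − 0.22) = 6.8693%
R_f = 5.72% − 0.22 × 6.8693% = 4.2088%
β_Eskola = ρ·σ_i/σ_m = 0.501 × 25.41 / 14.38 = 0.8853
E(R_Eskola) = R_f + β × MRP = 4.2088% + 0.8853 × 6.8693% = 10.29%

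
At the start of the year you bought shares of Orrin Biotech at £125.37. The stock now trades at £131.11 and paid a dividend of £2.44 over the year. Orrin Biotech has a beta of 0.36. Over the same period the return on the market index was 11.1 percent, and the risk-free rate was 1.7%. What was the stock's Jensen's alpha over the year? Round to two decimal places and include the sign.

Realised HPR = (P1 + D1 − P0) / P0 = (131.11 + 2.44 − 125.37) / 125.37 = 8.18 / 125.37 = 6.5247%
MRP = 11.1% − 1.7% = 9.40%
CAPM required = R_f + β·MRP = 1.7% + 0.36 × 9.4% = 5.0840%
α = realised − required = 6.5247% − 5.0840% = +1.44%

+1.44%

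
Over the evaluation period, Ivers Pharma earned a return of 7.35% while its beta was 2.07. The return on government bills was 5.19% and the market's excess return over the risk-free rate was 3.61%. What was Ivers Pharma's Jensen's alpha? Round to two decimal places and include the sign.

-5.31%

CAPM benchmark = R_f + β(R_m − R_f) = 5.19% + 2.07 × 3.61% = 12.6627%
α = actual − benchmark = 7.35% − 12.6627% = -5.31%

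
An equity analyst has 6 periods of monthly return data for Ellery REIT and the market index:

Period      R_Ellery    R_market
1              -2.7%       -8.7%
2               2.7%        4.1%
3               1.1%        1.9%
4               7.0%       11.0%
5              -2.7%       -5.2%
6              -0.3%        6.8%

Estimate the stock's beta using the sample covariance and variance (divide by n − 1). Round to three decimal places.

Mean R_i = (-2.7 + 2.7 + 1.1 + 7.0 − 2.7 − 0.3) / 6 = 0.8500%
Mean R_m = (-8.7 + 4.1 + 1.9 + 11.0 − 5.2 + 6.8) / 6 = 1.6500%
Σ(R_i − R̄_i)(R_m − R̄_m) = 117.2350  ⇒  Cov = 117.2350 / 5 = 23.4470
Σ(R_m − R̄_m)² = 274.0550  ⇒  Var(R_m) = 274.0550 / 5 = 54.8110
β = Cov / Var(R_m) = 23.4470 / 54.8110 = 0.4278

0.428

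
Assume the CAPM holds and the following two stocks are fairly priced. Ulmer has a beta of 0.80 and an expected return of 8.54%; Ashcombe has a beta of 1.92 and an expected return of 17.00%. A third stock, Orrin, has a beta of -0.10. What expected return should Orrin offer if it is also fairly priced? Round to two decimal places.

MRP (SML slope) = (17.00% − 8.54%) / (1.92 − 0.80) = 8.46% / 1.12 = 7.5536%
R_f (intercept) = 8.54% − 0.80 × 7.5536% = 2.4971%
E(R_Orrin) = R_f + β × MRP = 2.4971% + -0.10 × 7.5536% = 1.74%

1.74%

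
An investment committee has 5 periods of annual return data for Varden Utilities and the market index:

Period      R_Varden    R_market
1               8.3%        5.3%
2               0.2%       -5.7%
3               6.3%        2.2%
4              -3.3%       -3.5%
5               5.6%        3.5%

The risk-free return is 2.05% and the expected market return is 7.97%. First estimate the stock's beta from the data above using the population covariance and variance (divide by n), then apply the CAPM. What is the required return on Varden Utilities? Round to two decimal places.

7.47%

Mean R_i = (8.3 + 0.2 + 6.3 − 3.3 + 5.6) / 5 = 3.4200%
Mean R_m = (5.3 − 5.7 + 2.2 − 3.5 + 3.5) / 5 = 0.3600%
Σ(R_i − R̄_i)(R_m − R̄_m) = 81.7040  ⇒  Cov = 81.7040 / 5 = 16.3408
Σ(R_m − R̄_m)² = 89.2720  ⇒  Var(R_m) = 89.2720 / 5 = 17.8544
β = Cov / Var(R_m) = 16.3408 / 17.8544 = 0.9152
MRP = 7.97% − 2.05% = 5.92%
E(R) = R_f + β × MRP = 2.05% + 0.9152 × 5.92% = 7.47%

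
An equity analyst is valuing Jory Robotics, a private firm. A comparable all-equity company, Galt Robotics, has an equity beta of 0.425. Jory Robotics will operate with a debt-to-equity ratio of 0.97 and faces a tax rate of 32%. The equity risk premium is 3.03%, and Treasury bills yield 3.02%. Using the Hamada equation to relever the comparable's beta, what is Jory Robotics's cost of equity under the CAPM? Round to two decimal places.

5.16%

β_L = β_U × [1 + (1 − t)(D/E)] = 0.425 × [1 + (1 − 0.32) × 0.97]
    = 0.425 × [1 + 0.68 × 0.97] = 0.425 × 1.6596 = 0.7053
E(R) = R_f + β_L × MRP = 3.02% + 0.7053 × 3.03% = 5.16%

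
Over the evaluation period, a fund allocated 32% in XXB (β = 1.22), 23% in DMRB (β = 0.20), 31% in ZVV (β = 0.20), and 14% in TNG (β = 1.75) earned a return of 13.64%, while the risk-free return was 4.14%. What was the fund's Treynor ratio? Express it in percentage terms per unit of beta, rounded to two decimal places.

β_P = 0.32×1.22 + 0.23×0.20 + 0.31×0.20 + 0.14×1.75 = 0.7434
Treynor = (R_P − R_f) / β_P = (13.64% − 4.14%) / 0.7434 = 9.50% / 0.7434 = 12.78%

12.78%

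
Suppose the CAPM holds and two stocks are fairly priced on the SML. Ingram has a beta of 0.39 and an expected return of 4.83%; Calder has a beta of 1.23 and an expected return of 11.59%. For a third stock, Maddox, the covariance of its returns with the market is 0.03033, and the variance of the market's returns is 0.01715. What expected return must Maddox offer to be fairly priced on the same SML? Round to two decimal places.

MRP = (11.59% − 4.83%) / (1.23 − 0.39) = 8.0476%
R_f = 4.83% − 0.39 × 8.0476% = 1.6914%
β_Maddox = Cov / Var(R_m) = 0.03033 / 0.01715 = 1.7685
E(R_Maddox) = R_f + β × MRP = 1.6914% + 1.7685 × 8.0476% = 15.92%

15.92%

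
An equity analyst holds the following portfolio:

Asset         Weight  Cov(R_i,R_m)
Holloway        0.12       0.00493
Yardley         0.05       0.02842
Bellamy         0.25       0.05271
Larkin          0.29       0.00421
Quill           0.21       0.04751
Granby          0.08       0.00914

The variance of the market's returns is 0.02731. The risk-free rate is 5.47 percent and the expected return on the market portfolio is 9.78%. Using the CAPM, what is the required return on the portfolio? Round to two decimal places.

9.75%

β_Holloway = 0.00493 / 0.02731 = 0.1805
β_Yardley = 0.02842 / 0.02731 = 1.0406
β_Bellamy = 0.05271 / 0.02731 = 1.9301
β_Larkin = 0.00421 / 0.02731 = 0.1542
β_Quill = 0.04751 / 0.02731 = 1.7397
β_Granby = 0.00914 / 0.02731 = 0.3347
β_P = Σ w_i β_i = 0.12×0.1805 + 0.05×1.0406 + 0.25×1.9301 + 0.29×0.1542 + 0.21×1.7397 + 0.08×0.3347 = 0.9930
MRP = 9.78% − 5.47% = 4.31%
E(R_P) = R_f + β_P × MRP = 5.47% + 0.9930 × 4.31% = 9.75%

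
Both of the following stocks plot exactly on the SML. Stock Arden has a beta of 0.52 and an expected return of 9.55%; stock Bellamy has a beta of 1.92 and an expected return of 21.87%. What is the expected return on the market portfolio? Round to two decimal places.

Both satisfy E(R) = R_f + β·MRP, so the slope of the SML is
MRP = (21.87% − 9.55%) / (1.92 − 0.52) = 12.32% / 1.40 = 8.8000%
R_f = E(R_Arden) − β_Arden·MRP = 9.55% − 0.52 × 8.8000% = 4.9740%
E(R_m) = R_f + MRP = 4.9740% + 8.8000% = 13.77%

13.77%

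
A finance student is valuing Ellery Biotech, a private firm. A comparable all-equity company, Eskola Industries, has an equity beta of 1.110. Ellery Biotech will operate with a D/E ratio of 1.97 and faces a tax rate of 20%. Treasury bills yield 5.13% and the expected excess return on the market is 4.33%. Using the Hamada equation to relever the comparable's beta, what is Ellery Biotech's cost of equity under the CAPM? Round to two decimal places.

17.51%

β_L = β_U × [1 + (1 − t)(D/E)] = 1.110 × [1 + (1 − 0.20) × 1.97]
    = 1.110 × [1 + 0.80 × 1.97] = 1.110 × 2.5760 = 2.8594
E(R) = R_f + β_L × MRP = 5.13% + 2.8594 × 4.33% = 17.51%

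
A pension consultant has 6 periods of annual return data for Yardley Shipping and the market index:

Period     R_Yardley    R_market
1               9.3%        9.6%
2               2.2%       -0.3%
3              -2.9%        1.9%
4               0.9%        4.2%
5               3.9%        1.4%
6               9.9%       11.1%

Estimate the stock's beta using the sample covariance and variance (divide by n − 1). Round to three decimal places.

0.862

Mean R_i = (9.3 + 2.2 − 2.9 + 0.9 + 3.9 + 9.9) / 6 = 3.8833%
Mean R_m = (9.6 − 0.3 + 1.9 + 4.2 + 1.4 + 11.1) / 6 = 4.6500%
Σ(R_i − R̄_i)(R_m − R̄_m) = 93.8950  ⇒  Cov = 93.8950 / 5 = 18.7790
Σ(R_m − R̄_m)² = 108.9350  ⇒  Var(R_m) = 108.9350 / 5 = 21.7870
β = Cov / Var(R_m) = 18.7790 / 21.7870 = 0.8619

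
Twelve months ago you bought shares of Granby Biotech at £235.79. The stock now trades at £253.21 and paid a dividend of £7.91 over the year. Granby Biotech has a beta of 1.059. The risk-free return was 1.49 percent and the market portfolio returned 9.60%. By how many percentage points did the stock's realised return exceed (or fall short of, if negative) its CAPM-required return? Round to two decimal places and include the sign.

Realised HPR = (P1 + D1 − P0) / P0 = (253.21 + 7.91 − 235.79) / 235.79 = 25.33 / 235.79 = 10.7426%
MRP = 9.60% − 1.49% = 8.11%
CAPM required = R_f + β·MRP = 1.49% + 1.059 × 8.11% = 10.07849%
α = realised − required = 10.7426% − 10.07849% = +0.66%

+0.66%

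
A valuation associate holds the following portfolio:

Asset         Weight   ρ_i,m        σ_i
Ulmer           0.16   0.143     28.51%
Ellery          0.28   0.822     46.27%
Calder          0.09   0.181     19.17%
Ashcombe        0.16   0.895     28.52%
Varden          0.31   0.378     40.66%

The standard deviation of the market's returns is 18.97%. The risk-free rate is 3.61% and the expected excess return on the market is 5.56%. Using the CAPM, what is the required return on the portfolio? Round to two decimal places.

9.61%

β_Ulmer = 0.143 × 28.51% / 18.97% = 0.2149
β_Ellery = 0.822 × 46.27% / 18.97% = 2.0050
β_Calder = 0.181 × 19.17% / 18.97% = 0.1829
β_Ashcombe = 0.895 × 28.52% / 18.97% = 1.3456
β_Varden = 0.378 × 40.66% / 18.97% = 0.8102
β_P = Σ w_i β_i = 0.16×0.2149 + 0.28×2.0050 + 0.09×0.1829 + 0.16×1.3456 + 0.31×0.8102 = 1.0787
E(R_P) = R_f + β_P × MRP = 3.61% + 1.0787 × 5.56% = 9.61%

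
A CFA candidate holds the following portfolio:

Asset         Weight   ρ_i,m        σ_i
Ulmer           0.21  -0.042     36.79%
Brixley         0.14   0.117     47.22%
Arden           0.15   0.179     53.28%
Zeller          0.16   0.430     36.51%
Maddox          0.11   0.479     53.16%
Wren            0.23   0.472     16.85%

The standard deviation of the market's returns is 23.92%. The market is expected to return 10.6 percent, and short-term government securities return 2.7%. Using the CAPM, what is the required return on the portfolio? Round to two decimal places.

5.68%

β_Ulmer = -0.042 × 36.79% / 23.92% = -0.0646
β_Brixley = 0.117 × 47.22% / 23.92% = 0.2310
β_Arden = 0.179 × 53.28% / 23.92% = 0.3987
β_Zeller = 0.430 × 36.51% / 23.92% = 0.6563
β_Maddox = 0.479 × 53.16% / 23.92% = 1.0645
β_Wren = 0.472 × 16.85% / 23.92% = 0.3325
β_P = Σ w_i β_i = 0.21×-0.0646 + 0.14×0.2310 + 0.15×0.3987 + 0.16×0.6563 + 0.11×1.0645 + 0.23×0.3325 = 0.3772
MRP = 10.6% − 2.7% = 7.90%
E(R_P) = R_f + β_P × MRP = 2.7% + 0.3772 × 7.9% = 5.68%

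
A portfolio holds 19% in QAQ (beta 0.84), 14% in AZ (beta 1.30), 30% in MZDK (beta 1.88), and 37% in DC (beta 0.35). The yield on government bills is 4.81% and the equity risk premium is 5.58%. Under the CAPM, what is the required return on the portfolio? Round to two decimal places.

10.59%

β_P = Σ w_i β_i = 0.19×0.84 + 0.14×1.30 + 0.30×1.88 + 0.37×0.35 = 1.0351
E(R_P) = R_f + β_P × MRP = 4.81% + 1.0351 × 5.58% = 10.59%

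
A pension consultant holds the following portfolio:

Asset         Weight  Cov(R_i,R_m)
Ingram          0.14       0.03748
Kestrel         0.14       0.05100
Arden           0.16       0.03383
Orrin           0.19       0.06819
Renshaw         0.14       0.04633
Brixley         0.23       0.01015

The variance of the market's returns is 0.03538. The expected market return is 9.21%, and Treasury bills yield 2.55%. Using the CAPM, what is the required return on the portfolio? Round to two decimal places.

β_Ingram = 0.03748 / 0.03538 = 1.0594
β_Kestrel = 0.05100 / 0.03538 = 1.4415
β_Arden = 0.03383 / 0.03538 = 0.9562
β_Orrin = 0.06819 / 0.03538 = 1.9274
β_Renshaw = 0.04633 / 0.03538 = 1.3095
β_Brixley = 0.01015 / 0.03538 = 0.2869
β_P = Σ w_i β_i = 0.14×1.0594 + 0.14×1.4415 + 0.16×0.9562 + 0.19×1.9274 + 0.14×1.3095 + 0.23×0.2869 = 1.1186
MRP = 9.21% − 2.55% = 6.66%
E(R_P) = R_f + β_P × MRP = 2.55% + 1.1186 × 6.66% = 10.00%

10.00%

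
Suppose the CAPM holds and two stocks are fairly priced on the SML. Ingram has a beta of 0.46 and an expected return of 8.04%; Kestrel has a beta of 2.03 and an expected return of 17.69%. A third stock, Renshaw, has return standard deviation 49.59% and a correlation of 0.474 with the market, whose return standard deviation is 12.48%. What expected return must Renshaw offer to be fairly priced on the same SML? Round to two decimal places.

16.79%

MRP = (17.69% − 8.04%) / (2.03 − 0.46) = 6.1465%
R_f = 8.04% − 0.46 × 6.1465% = 5.2126%
β_Renshaw = ρ·σ_i/σ_m = 0.474 × 49.59 / 12.48 = 1.8835
E(R_Renshaw) = R_f + β × MRP = 5.2126% + 1.8835 × 6.1465% = 16.79%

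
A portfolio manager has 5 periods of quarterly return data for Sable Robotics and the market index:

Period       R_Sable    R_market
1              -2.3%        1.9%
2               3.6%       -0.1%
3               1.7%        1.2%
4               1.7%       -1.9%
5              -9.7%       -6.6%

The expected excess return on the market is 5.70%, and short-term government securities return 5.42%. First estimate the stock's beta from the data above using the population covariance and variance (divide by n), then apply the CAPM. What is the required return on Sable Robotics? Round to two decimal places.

11.91%

Mean R_i = (-2.3 + 3.6 + 1.7 + 1.7 − 9.7) / 5 = -1.0000%
Mean R_m = (1.9 − 0.1 + 1.2 − 1.9 − 6.6) / 5 = -1.1000%
Σ(R_i − R̄_i)(R_m − R̄_m) = 52.6000  ⇒  Cov = 52.6000 / 5 = 10.5200
Σ(R_m − R̄_m)² = 46.1800  ⇒  Var(R_m) = 46.1800 / 5 = 9.2360
β = Cov / Var(R_m) = 10.5200 / 9.2360 = 1.1390
E(R) = R_f + β × MRP = 5.42% + 1.1390 × 5.70% = 11.91%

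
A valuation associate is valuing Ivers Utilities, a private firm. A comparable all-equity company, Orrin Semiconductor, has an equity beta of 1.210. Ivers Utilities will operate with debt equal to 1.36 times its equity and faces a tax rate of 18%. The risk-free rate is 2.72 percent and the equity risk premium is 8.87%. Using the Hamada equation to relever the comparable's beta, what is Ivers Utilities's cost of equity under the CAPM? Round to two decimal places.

25.42%

β_L = β_U × [1 + (1 − t)(D/E)] = 1.210 × [1 + (1 − 0.18) × 1.36]
    = 1.210 × [1 + 0.82 × 1.36] = 1.210 × 2.1152 = 2.5594
E(R) = R_f + β_L × MRP = 2.72% + 2.5594 × 8.87% = 25.42%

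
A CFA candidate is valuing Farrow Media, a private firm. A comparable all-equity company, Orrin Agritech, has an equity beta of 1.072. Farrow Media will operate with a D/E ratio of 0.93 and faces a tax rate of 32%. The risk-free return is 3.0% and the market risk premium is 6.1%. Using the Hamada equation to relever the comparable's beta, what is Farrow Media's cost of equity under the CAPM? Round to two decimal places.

β_L = β_U × [1 + (1 − t)(D/E)] = 1.072 × [1 + (1 − 0.32) × 0.93]
    = 1.072 × [1 + 0.68 × 0.93] = 1.072 × 1.6324 = 1.7499
E(R) = R_f + β_L × MRP = 3.0% + 1.7499 × 6.1% = 13.67%

13.67%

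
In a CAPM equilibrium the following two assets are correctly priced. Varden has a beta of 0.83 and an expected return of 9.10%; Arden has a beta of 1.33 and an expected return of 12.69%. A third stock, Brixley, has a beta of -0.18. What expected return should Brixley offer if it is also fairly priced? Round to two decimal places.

MRP (SML slope) = (12.69% − 9.10%) / (1.33 − 0.83) = 3.59% / 0.50 = 7.1800%
R_f (intercept) = 9.10% − 0.83 × 7.1800% = 3.1406%
E(R_Brixley) = R_f + β × MRP = 3.1406% + -0.18 × 7.1800% = 1.85%

1.85%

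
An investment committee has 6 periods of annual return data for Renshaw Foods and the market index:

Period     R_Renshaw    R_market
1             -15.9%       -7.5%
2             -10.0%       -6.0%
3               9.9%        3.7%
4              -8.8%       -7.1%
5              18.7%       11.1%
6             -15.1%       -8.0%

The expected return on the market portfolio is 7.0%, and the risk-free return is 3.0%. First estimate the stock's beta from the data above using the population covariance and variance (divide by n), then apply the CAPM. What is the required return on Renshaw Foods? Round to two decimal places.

Mean R_i = (-15.9 − 10.0 + 9.9 − 8.8 + 18.7 − 15.1) / 6 = -3.5333%
Mean R_m = (-7.5 − 6.0 + 3.7 − 7.1 + 11.1 − 8.0) / 6 = -2.3000%
Σ(R_i − R̄_i)(R_m − R̄_m) = 557.9700  ⇒  Cov = 557.9700 / 6 = 92.9950
Σ(R_m − R̄_m)² = 311.8200  ⇒  Var(R_m) = 311.8200 / 6 = 51.9700
β = Cov / Var(R_m) = 92.9950 / 51.9700 = 1.7894
MRP = 7.0% − 3.0% = 4.00%
E(R) = R_f + β × MRP = 3.0% + 1.7894 × 4.0% = 10.16%

10.16%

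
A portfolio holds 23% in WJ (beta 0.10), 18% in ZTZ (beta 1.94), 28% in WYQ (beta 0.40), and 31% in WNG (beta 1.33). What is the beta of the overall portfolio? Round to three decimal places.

β_P = Σ w_i β_i = 0.23×0.10 + 0.18×1.94 + 0.28×0.40 + 0.31×1.33 = 0.8965

0.897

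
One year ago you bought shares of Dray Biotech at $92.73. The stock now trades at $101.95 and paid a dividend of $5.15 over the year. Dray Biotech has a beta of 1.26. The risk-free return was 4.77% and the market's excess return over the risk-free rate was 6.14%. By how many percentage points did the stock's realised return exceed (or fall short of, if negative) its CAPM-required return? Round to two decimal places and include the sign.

Realised HPR = (P1 + D1 − P0) / P0 = (101.95 + 5.15 − 92.73) / 92.73 = 14.37 / 92.73 = 15.4966%
CAPM required = R_f + β·MRP = 4.77% + 1.26 × 6.14% = 12.5064%
α = realised − required = 15.4966% − 12.5064% = +2.99%

+2.99%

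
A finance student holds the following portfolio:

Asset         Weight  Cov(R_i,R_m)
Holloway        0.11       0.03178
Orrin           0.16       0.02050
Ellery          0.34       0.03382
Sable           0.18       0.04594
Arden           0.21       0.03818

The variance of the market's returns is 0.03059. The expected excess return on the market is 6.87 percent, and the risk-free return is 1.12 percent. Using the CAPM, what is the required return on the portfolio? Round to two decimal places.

8.88%

β_Holloway = 0.03178 / 0.03059 = 1.0389
β_Orrin = 0.02050 / 0.03059 = 0.6702
β_Ellery = 0.03382 / 0.03059 = 1.1056
β_Sable = 0.04594 / 0.03059 = 1.5018
β_Arden = 0.03818 / 0.03059 = 1.2481
β_P = Σ w_i β_i = 0.11×1.0389 + 0.16×0.6702 + 0.34×1.1056 + 0.18×1.5018 + 0.21×1.2481 = 1.1298
E(R_P) = R_f + β_P × MRP = 1.12% + 1.1298 × 6.87% = 8.88%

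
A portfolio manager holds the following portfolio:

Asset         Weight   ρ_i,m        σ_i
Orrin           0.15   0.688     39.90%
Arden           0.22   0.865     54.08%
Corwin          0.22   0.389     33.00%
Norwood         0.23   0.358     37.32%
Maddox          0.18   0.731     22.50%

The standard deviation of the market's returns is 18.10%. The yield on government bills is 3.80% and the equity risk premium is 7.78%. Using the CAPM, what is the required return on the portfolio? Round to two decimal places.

13.80%

β_Orrin = 0.688 × 39.90% / 18.10% = 1.5166
β_Arden = 0.865 × 54.08% / 18.10% = 2.5845
β_Corwin = 0.389 × 33.00% / 18.10% = 0.7092
β_Norwood = 0.358 × 37.32% / 18.10% = 0.7382
β_Maddox = 0.731 × 22.50% / 18.10% = 0.9087
β_P = Σ w_i β_i = 0.15×1.5166 + 0.22×2.5845 + 0.22×0.7092 + 0.23×0.7382 + 0.18×0.9087 = 1.2855
E(R_P) = R_f + β_P × MRP = 3.80% + 1.2855 × 7.78% = 13.80%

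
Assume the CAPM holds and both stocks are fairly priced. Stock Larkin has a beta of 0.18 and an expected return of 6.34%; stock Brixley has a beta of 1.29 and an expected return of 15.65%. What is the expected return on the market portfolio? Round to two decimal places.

13.22%

Both satisfy E(R) = R_f + β·MRP, so the slope of the SML is
MRP = (15.65% − 6.34%) / (1.29 − 0.18) = 9.31% / 1.11 = 8.3874%
R_f = E(R_Larkin) − β_Larkin·MRP = 6.34% − 0.18 × 8.3874% = 4.8303%
E(R_m) = R_f + MRP = 4.8303% + 8.3874% = 13.22%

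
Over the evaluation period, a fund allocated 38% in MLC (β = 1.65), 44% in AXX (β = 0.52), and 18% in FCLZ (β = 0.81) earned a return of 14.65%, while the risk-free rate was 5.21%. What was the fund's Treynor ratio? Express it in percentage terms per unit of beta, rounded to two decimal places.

9.42%

β_P = 0.38×1.65 + 0.44×0.52 + 0.18×0.81 = 1.0016
Treynor = (R_P − R_f) / β_P = (14.65% − 5.21%) / 1.0016 = 9.44% / 1.0016 = 9.42%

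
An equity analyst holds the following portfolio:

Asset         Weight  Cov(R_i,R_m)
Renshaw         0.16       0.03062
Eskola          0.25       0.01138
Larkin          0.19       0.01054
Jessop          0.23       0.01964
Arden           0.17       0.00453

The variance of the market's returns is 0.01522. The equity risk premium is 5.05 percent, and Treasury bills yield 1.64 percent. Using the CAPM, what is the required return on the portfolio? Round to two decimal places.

6.63%

β_Renshaw = 0.03062 / 0.01522 = 2.0118
β_Eskola = 0.01138 / 0.01522 = 0.7477
β_Larkin = 0.01054 / 0.01522 = 0.6925
β_Jessop = 0.01964 / 0.01522 = 1.2904
β_Arden = 0.00453 / 0.01522 = 0.2976
β_P = Σ w_i β_i = 0.16×2.0118 + 0.25×0.7477 + 0.19×0.6925 + 0.23×1.2904 + 0.17×0.2976 = 0.9878
E(R_P) = R_f + β_P × MRP = 1.64% + 0.9878 × 5.05% = 6.63%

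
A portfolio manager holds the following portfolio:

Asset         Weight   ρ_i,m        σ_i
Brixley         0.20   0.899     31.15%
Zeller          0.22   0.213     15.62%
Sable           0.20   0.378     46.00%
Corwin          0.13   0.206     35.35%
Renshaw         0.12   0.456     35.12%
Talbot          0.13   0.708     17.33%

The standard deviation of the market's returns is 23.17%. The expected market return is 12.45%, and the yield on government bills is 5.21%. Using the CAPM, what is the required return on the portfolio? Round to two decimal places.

β_Brixley = 0.899 × 31.15% / 23.17% = 1.2086
β_Zeller = 0.213 × 15.62% / 23.17% = 0.1436
β_Sable = 0.378 × 46.00% / 23.17% = 0.7505
β_Corwin = 0.206 × 35.35% / 23.17% = 0.3143
β_Renshaw = 0.456 × 35.12% / 23.17% = 0.6912
β_Talbot = 0.708 × 17.33% / 23.17% = 0.5295
β_P = Σ w_i β_i = 0.20×1.2086 + 0.22×0.1436 + 0.20×0.7505 + 0.13×0.3143 + 0.12×0.6912 + 0.13×0.5295 = 0.6161
MRP = 12.45% − 5.21% = 7.24%
E(R_P) = R_f + β_P × MRP = 5.21% + 0.6161 × 7.24% = 9.67%

9.67%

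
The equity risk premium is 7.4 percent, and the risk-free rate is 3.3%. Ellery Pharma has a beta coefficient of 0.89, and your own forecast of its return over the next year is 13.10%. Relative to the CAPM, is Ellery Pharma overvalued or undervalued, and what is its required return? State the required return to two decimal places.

Undervalued; required return 9.89%

Required return = R_f + β·MRP = 3.3% + 0.89 × 7.4% = 9.89%
Forecast 13.10% > required 9.89% → the stock plots above the SML → undervalued.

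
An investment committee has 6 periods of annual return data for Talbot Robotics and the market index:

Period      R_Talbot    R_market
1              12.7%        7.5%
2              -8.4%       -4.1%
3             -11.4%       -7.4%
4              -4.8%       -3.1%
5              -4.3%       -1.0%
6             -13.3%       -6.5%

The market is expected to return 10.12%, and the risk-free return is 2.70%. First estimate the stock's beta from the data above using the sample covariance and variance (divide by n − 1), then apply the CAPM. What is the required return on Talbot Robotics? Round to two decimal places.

Mean R_i = (12.7 − 8.4 − 11.4 − 4.8 − 4.3 − 13.3) / 6 = -4.9167%
Mean R_m = (7.5 − 4.1 − 7.4 − 3.1 − 1.0 − 6.5) / 6 = -2.4333%
Σ(R_i − R̄_i)(R_m − R̄_m) = 247.8967  ⇒  Cov = 247.8967 / 5 = 49.5793
Σ(R_m − R̄_m)² = 145.1533  ⇒  Var(R_m) = 145.1533 / 5 = 29.0307
β = Cov / Var(R_m) = 49.5793 / 29.0307 = 1.7078
MRP = 10.12% − 2.70% = 7.42%
E(R) = R_f + β × MRP = 2.70% + 1.7078 × 7.42% = 15.37%

15.37%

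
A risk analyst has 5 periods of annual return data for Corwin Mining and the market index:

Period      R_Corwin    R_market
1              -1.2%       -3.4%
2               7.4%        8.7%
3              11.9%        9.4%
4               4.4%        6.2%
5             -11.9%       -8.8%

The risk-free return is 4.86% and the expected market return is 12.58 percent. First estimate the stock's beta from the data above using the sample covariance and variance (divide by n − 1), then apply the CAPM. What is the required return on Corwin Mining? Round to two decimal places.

Mean R_i = (-1.2 + 7.4 + 11.9 + 4.4 − 11.9) / 5 = 2.1200%
Mean R_m = (-3.4 + 8.7 + 9.4 + 6.2 − 8.8) / 5 = 2.4200%
Σ(R_i − R̄_i)(R_m − R̄_m) = 286.6680  ⇒  Cov = 286.6680 / 4 = 71.6670
Σ(R_m − R̄_m)² = 262.2080  ⇒  Var(R_m) = 262.2080 / 4 = 65.5520
β = Cov / Var(R_m) = 71.6670 / 65.5520 = 1.0933
MRP = 12.58% − 4.86% = 7.72%
E(R) = R_f + β × MRP = 4.86% + 1.0933 × 7.72% = 13.30%

13.30%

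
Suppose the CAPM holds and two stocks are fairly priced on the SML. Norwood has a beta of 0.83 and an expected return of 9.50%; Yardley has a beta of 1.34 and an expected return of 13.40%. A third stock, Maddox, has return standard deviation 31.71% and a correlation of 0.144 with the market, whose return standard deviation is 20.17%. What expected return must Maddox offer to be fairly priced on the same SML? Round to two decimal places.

4.88%

MRP = (13.40% − 9.50%) / (1.34 − 0.83) = 7.6471%
R_f = 9.50% − 0.83 × 7.6471% = 3.1529%
β_Maddox = ρ·σ_i/σ_m = 0.144 × 31.71 / 20.17 = 0.2264
E(R_Maddox) = R_f + β × MRP = 3.1529% + 0.2264 × 7.6471% = 4.88%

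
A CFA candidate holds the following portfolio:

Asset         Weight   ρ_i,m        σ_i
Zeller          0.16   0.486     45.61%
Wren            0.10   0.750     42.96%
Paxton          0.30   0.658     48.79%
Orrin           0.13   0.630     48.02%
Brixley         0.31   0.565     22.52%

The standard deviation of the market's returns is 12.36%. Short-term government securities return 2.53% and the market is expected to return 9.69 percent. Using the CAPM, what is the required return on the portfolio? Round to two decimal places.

β_Zeller = 0.486 × 45.61% / 12.36% = 1.7934
β_Wren = 0.750 × 42.96% / 12.36% = 2.6068
β_Paxton = 0.658 × 48.79% / 12.36% = 2.5974
β_Orrin = 0.630 × 48.02% / 12.36% = 2.4476
β_Brixley = 0.565 × 22.52% / 12.36% = 1.0294
β_P = Σ w_i β_i = 0.16×1.7934 + 0.10×2.6068 + 0.30×2.5974 + 0.13×2.4476 + 0.31×1.0294 = 1.9641
MRP = 9.69% − 2.53% = 7.16%
E(R_P) = R_f + β_P × MRP = 2.53% + 1.9641 × 7.16% = 16.59%

16.59%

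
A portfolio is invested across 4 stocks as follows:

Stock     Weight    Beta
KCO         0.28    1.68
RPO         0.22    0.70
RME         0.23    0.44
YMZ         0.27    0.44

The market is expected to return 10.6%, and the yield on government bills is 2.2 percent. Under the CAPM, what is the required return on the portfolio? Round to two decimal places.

9.29%

β_P = Σ w_i β_i = 0.28×1.68 + 0.22×0.70 + 0.23×0.44 + 0.27×0.44 = 0.8444
MRP = 10.6% − 2.2% = 8.40%
E(R_P) = R_f + β_P × MRP = 2.2% + 0.8444 × 8.4% = 9.29%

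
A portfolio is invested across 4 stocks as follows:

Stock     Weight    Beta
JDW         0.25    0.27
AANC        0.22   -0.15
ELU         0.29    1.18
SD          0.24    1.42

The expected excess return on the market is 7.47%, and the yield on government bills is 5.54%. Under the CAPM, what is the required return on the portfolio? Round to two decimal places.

β_P = Σ w_i β_i = 0.25×0.27 + 0.22×-0.15 + 0.29×1.18 + 0.24×1.42 = 0.7175
E(R_P) = R_f + β_P × MRP = 5.54% + 0.7175 × 7.47% = 10.90%

10.90%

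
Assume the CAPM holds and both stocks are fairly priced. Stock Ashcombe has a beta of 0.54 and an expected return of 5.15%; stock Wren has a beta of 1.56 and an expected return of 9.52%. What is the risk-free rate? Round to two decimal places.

Both satisfy E(R) = R_f + β·MRP, so the slope of the SML is
MRP = (9.52% − 5.15%) / (1.56 − 0.54) = 4.37% / 1.02 = 4.2843%
R_f = E(R_Ashcombe) − β_Ashcombe·MRP = 5.15% − 0.54 × 4.2843% = 2.8365%

2.84%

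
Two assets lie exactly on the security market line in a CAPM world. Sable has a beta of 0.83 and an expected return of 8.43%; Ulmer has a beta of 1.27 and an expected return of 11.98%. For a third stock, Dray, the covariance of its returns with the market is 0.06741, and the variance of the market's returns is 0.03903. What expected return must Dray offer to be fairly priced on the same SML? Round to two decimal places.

15.67%

MRP = (11.98% − 8.43%) / (1.27 − 0.83) = 8.0682%
R_f = 8.43% − 0.83 × 8.0682% = 1.7334%
β_Dray = Cov / Var(R_m) = 0.06741 / 0.03903 = 1.7271
E(R_Dray) = R_f + β × MRP = 1.7334% + 1.7271 × 8.0682% = 15.67%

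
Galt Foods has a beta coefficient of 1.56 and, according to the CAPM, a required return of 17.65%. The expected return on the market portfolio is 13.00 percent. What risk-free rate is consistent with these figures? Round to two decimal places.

E(R) = R_f + β(E(R_m) − R_f) = R_f(1 − β) + β·E(R_m)
17.65% = R_f × (1 − 1.56) + 1.56 × 13.00%
17.65% = R_f × -0.56 + 20.2800%
R_f = (17.65% − 20.2800%) / -0.56 = 4.70%

4.70%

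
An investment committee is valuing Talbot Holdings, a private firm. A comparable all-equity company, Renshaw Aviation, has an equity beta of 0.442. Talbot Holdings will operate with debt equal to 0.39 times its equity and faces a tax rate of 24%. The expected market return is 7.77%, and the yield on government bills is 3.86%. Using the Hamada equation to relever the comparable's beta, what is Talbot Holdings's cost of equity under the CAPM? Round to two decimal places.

β_L = β_U × [1 + (1 − t)(D/E)] = 0.442 × [1 + (1 − 0.24) × 0.39]
    = 0.442 × [1 + 0.76 × 0.39] = 0.442 × 1.2964 = 0.5730
MRP = 7.77% − 3.86% = 3.91%
E(R) = R_f + β_L × MRP = 3.86% + 0.5730 × 3.91% = 6.10%

6.10%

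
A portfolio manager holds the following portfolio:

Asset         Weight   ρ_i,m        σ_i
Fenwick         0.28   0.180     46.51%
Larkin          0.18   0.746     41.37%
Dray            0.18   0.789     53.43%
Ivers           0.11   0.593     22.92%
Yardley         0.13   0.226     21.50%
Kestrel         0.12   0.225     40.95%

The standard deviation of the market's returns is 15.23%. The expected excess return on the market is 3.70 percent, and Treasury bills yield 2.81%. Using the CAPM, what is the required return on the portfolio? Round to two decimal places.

β_Fenwick = 0.180 × 46.51% / 15.23% = 0.5497
β_Larkin = 0.746 × 41.37% / 15.23% = 2.0264
β_Dray = 0.789 × 53.43% / 15.23% = 2.7680
β_Ivers = 0.593 × 22.92% / 15.23% = 0.8924
β_Yardley = 0.226 × 21.50% / 15.23% = 0.3190
β_Kestrel = 0.225 × 40.95% / 15.23% = 0.6050
β_P = Σ w_i β_i = 0.28×0.5497 + 0.18×2.0264 + 0.18×2.7680 + 0.11×0.8924 + 0.13×0.3190 + 0.12×0.6050 = 1.2291
E(R_P) = R_f + β_P × MRP = 2.81% + 1.2291 × 3.70% = 7.36%

7.36%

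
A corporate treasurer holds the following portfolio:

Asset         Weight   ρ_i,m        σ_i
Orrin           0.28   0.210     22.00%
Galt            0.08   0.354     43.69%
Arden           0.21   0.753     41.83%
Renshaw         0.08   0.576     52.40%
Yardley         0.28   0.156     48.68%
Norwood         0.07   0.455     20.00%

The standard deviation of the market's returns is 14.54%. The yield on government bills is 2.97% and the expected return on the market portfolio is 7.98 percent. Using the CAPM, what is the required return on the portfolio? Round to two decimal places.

β_Orrin = 0.210 × 22.00% / 14.54% = 0.3177
β_Galt = 0.354 × 43.69% / 14.54% = 1.0637
β_Arden = 0.753 × 41.83% / 14.54% = 2.1663
β_Renshaw = 0.576 × 52.40% / 14.54% = 2.0758
β_Yardley = 0.156 × 48.68% / 14.54% = 0.5223
β_Norwood = 0.455 × 20.00% / 14.54% = 0.6259
β_P = Σ w_i β_i = 0.28×0.3177 + 0.08×1.0637 + 0.21×2.1663 + 0.08×2.0758 + 0.28×0.5223 + 0.07×0.6259 = 0.9851
MRP = 7.98% − 2.97% = 5.01%
E(R_P) = R_f + β_P × MRP = 2.97% + 0.9851 × 5.01% = 7.91%

7.91%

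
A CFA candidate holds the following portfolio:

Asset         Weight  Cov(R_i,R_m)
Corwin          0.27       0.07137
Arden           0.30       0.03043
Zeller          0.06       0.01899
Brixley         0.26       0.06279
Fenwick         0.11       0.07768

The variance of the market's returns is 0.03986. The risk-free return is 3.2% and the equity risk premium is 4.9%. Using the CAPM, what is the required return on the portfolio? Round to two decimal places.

9.89%

β_Corwin = 0.07137 / 0.03986 = 1.7905
β_Arden = 0.03043 / 0.03986 = 0.7634
β_Zeller = 0.01899 / 0.03986 = 0.4764
β_Brixley = 0.06279 / 0.03986 = 1.5753
β_Fenwick = 0.07768 / 0.03986 = 1.9488
β_P = Σ w_i β_i = 0.27×1.7905 + 0.30×0.7634 + 0.06×0.4764 + 0.26×1.5753 + 0.11×1.9488 = 1.3650
E(R_P) = R_f + β_P × MRP = 3.2% + 1.3650 × 4.9% = 9.89%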